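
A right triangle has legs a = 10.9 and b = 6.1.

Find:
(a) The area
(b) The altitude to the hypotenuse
(a) Area = ½ab = ½·10.9·6.1 = 33.245
(b) Hypotenuse c = √(10.9² + 6.1²) = √156.02 = 12.4908
    Area = ½·c·h_c  →  h_c = 2·Area/c = 2·33.245/12.4908 = 5.323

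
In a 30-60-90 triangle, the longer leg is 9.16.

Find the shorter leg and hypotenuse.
In a 30-60-90 triangle, sides are in ratio 1 : √3 : 2.
Long leg = short leg·√3  →  short leg = 9.16/√3 = 5.289
Hypotenuse = 2·(short leg) = 2·9.16/√3 = 10.58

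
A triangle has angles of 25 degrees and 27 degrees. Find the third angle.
Sum of angles in a triangle = 180 degrees
Third angle = 180 - 25 - 27
Third angle = 128 degrees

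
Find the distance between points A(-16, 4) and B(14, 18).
Using the distance formula: d = sqrt((x₂-x₁)² + (y₂-y₁)²)
dx = 14 - (-16) = 30
dy = 18 - 4 = 14
d = sqrt(30² + 14²) = sqrt(900 + 196) = sqrt(1096) = 33.11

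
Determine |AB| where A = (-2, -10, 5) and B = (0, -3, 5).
d = √[(2)² + (7)² + (0)²] = √53 = 7.28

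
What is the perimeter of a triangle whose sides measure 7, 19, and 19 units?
Perimeter = sum of all sides
Perimeter = 7 + 19 + 19
Perimeter = 45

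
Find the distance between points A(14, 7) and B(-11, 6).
Using the distance formula: d = sqrt((x₂-x₁)² + (y₂-y₁)²)
dx = (-11) - 14 = -25
dy = 6 - 7 = -1
d = sqrt((-25)² + (-1)²) = sqrt(625 + 1) = sqrt(626) = 25.02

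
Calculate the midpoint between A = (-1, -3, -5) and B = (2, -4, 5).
Midpoint = ((-1+2)/2, (-3-4)/2, (-5+5)/2) = (0.5, -3.5, 0)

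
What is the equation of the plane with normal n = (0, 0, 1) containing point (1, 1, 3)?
d = n·P = (0)(1) + (0)(1) + (1)(3) = 3
Plane: z = 3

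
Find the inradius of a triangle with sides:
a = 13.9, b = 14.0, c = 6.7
s = (a+b+c)/2 = (13.9+14.0+6.7)/2 = 17.3
Area = √(s(s-a)(s-b)(s-c)) = √(17.3·3.4·3.3·10.6) = 45.3599
r = Area/s = 45.3599/17.3 = 2.622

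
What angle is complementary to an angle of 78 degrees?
Complementary angles sum to 90 degrees.
Other angle = 90 - 78
Other angle = 12 degrees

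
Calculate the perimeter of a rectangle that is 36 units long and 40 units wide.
Perimeter = 2 * (length + width)
Perimeter = 2 * (36 + 40)
Perimeter = 2 * 76
Perimeter = 152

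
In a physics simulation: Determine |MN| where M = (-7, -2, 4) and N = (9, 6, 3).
d = √[(16)² + (8)² + (-1)²] = √321 = 17.92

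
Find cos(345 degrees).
cos(345 degrees) = 0.9659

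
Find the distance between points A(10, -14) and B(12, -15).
Using the distance formula: d = sqrt((x₂-x₁)² + (y₂-y₁)²)
dx = 12 - 10 = 2
dy = (-15) - (-14) = -1
d = sqrt(2² + (-1)²) = sqrt(4 + 1) = sqrt(5) = 2.24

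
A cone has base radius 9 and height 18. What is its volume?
Volume = (1/3) * pi * r² * h
Volume = (1/3) * pi * 9² * 18
Volume = (1/3) * pi * 81 * 18
Volume = (1/3) * pi * 1458
Volume = 1526.81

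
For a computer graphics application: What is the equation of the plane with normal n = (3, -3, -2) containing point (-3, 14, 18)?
d = n·P = (3)(-3) + (-3)(14) + (-2)(18) = -87
Plane: 3x - 3y - 2z = -87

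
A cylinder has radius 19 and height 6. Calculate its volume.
Volume = pi * r² * h
Volume = pi * 19² * 6
Volume = pi * 361 * 6
Volume = pi * 2166
Volume = 6804.69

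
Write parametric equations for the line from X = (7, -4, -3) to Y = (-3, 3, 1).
Direction vector d = Y - X = (-10, 7, 4)
x = 7 - 10t, y = -4 + 7t, z = -3 + 4t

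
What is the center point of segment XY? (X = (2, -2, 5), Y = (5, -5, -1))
Midpoint = ((2+5)/2, (-2-5)/2, (5-1)/2) = (3.5, -3.5, 2)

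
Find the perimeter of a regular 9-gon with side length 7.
Perimeter = number of sides * side length
Perimeter = 9 * 7
Perimeter = 63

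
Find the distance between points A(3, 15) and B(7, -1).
Using the distance formula: d = sqrt((x₂-x₁)² + (y₂-y₁)²)
dx = 7 - 3 = 4
dy = (-1) - 15 = -16
d = sqrt(4² + (-16)²) = sqrt(16 + 256) = sqrt(272) = 16.49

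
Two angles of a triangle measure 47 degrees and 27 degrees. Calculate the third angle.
Sum of angles in a triangle = 180 degrees
Third angle = 180 - 47 - 27
Third angle = 106 degrees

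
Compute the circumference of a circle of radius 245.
Circumference = 2 * pi * r
Circumference = 2 * pi * 245
Circumference = 1539.38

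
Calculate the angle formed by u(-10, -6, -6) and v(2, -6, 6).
u·v = -20, |u|² = 172, |v|² = 76
cos θ = -20/√13072 ≈ -0.1749
θ ≈ 100.1°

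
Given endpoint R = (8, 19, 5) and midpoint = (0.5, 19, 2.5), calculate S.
S = (2×0.5 - 8, 2×19 - 19, 2×2.5 - 5) = (-7, 19, 0)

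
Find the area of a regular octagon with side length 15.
For a regular 8-gon with side length s = 15:
Apothem a = s / (2*tan(pi/8)) = 15 / (2*tan(pi/8)) ≈ 18.1066
Perimeter P = 8 * 15 = 120
Area = (1/2) * P * a = (1/2) * 120 * 18.1066 = 1086.40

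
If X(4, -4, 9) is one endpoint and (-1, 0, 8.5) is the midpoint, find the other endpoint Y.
Y = (2×(-1) - 4, 2×0 - (-4), 2×8.5 - 9) = (-6, 4, 8)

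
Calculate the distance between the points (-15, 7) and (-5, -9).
Using the distance formula: d = sqrt((x₂-x₁)² + (y₂-y₁)²)
dx = (-5) - (-15) = 10
dy = (-9) - 7 = -16
d = sqrt(10² + (-16)²) = sqrt(100 + 256) = sqrt(356) = 18.87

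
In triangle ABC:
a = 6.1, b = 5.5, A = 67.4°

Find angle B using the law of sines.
sin(B)/b = sin(A)/a
sin(B) = b·sin(A)/a = 5.5·sin(67.4°)/6.1 = 0.832403
B = arcsin(0.832403) = 56.35°  (b ≤ a, so B ≤ A and the acute solution is unique)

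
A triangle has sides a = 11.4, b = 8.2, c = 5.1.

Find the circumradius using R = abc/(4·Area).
s = (a+b+c)/2 = 12.35
Area = √(s(s-a)(s-b)(s-c)) = √(12.35·0.95·4.15·7.25) = 18.7883
R = abc/(4·Area) = (11.4·8.2·5.1)/(4·18.7883) = 476.748/75.1532 = 6.344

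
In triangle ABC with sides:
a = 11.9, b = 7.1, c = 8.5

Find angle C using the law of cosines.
cos(C) = (a² + b² - c²)/(2ab)
cos(C) = (11.9² + 7.1² - 8.5²)/(2·11.9·7.1) = 119.77/168.98 = 0.708782
C = arccos(0.708782) = 44.86°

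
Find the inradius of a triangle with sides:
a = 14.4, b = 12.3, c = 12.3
s = (a+b+c)/2 = (14.4+12.3+12.3)/2 = 19.5
Area = √(s(s-a)(s-b)(s-c)) = √(19.5·5.1·7.2·7.2) = 71.8017
r = Area/s = 71.8017/19.5 = 3.682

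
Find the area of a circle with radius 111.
Area = pi * r²
Area = pi * 111²
Area = pi * 12321
Area = 38707.56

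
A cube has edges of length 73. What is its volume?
Volume = s³
Volume = 73³
Volume = 389017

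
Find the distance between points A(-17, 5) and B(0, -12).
Using the distance formula: d = sqrt((x₂-x₁)² + (y₂-y₁)²)
dx = 0 - (-17) = 17
dy = (-12) - 5 = -17
d = sqrt(17² + (-17)²) = sqrt(289 + 289) = sqrt(578) = 24.04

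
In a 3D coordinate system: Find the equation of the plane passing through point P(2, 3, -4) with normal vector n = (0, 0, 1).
d = n·P = (0)(2) + (0)(3) + (1)(-4) = -4
Plane: z = -4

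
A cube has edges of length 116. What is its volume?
Volume = s³
Volume = 116³
Volume = 1560896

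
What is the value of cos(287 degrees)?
cos(287 degrees) = 0.2924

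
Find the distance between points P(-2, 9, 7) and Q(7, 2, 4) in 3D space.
d = √[(9)² + (-7)² + (-3)²] = √139 = 11.79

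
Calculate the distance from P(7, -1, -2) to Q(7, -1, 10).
d = √[(0)² + (0)² + (12)²] = √144 = 12.0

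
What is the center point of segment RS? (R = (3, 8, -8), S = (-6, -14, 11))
Midpoint = ((3-6)/2, (8-14)/2, (-8+11)/2) = (-1.5, -3, 1.5)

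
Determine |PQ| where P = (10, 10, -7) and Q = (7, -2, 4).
d = √[(-3)² + (-12)² + (11)²] = √274 = 16.55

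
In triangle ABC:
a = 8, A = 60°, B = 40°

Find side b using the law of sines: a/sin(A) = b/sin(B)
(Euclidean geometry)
b = a·sin(B)/sin(A) = 8·sin(40°)/sin(60°)
b = 8·0.642788/0.866025 = 5.938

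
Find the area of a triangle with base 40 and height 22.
Area = (1/2) * base * height
Area = (1/2) * 40 * 22
Area = 440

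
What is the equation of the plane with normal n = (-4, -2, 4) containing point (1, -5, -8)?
d = n·P = (-4)(1) + (-2)(-5) + (4)(-8) = -26
Plane: -4x - 2y + 4z = -26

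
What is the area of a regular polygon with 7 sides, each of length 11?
For a regular 7-gon with side length s = 11:
Apothem a = s / (2*tan(pi/7)) = 11 / (2*tan(pi/7)) ≈ 11.4209
Perimeter P = 7 * 11 = 77
Area = (1/2) * P * a = (1/2) * 77 * 11.4209 = 439.70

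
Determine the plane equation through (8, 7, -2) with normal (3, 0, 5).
d = n·P = (3)(8) + (0)(7) + (5)(-2) = 14
Plane: 3x + 5z = 14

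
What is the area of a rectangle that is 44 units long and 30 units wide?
Area = length * width
Area = 44 * 30
Area = 1320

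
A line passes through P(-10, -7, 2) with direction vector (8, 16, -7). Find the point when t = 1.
P(1) = (-10 + 8(1), -7 + 16(1), 2 + (-7)(1)) = (-2, 9, -5)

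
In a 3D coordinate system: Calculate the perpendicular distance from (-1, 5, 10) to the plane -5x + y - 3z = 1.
d = |(-5)(-1) + 1(5) + (-3)(10) - (1)| / √((-5)² + 1² + (-3)²) = 21/√35 = 3.55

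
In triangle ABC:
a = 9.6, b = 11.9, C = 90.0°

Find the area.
Using A = ½ab·sin(C):
A = ½·9.6·11.9·sin(90.0°) = ½·114.24·1.000000 = 57.12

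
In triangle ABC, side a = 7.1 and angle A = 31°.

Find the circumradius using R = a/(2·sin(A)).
R = a/(2·sin(A)) = 7.1/(2·sin(31°))
R = 7.1/(2·0.515038) = 7.1/1.030076 = 6.893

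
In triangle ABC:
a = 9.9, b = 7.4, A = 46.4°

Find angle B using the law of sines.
sin(B)/b = sin(A)/a
sin(B) = b·sin(A)/a = 7.4·sin(46.4°)/9.9 = 0.541300
B = arcsin(0.541300) = 32.77°  (b ≤ a, so B ≤ A and the acute solution is unique)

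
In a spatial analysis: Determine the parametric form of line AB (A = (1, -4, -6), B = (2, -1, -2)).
Direction vector d = B - A = (1, 3, 4)
x = 1 + t, y = -4 + 3t, z = -6 + 4t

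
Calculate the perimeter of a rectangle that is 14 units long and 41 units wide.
Perimeter = 2 * (length + width)
Perimeter = 2 * (14 + 41)
Perimeter = 2 * 55
Perimeter = 110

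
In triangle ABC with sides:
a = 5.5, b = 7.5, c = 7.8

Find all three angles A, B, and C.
By the law of cosines:
cos(A) = (b² + c² - a²)/(2bc) = 0.742222  →  A = 42.08°
cos(B) = (a² + c² - b²)/(2ac) = 0.406061  →  B = 66.04°
cos(C) = (a² + b² - c²)/(2ab) = 0.311030  →  C = 71.88°
Check: A + B + C = 180.0° ✓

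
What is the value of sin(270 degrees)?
sin(270 degrees) = -1.0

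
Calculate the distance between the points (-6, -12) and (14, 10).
Using the distance formula: d = sqrt((x₂-x₁)² + (y₂-y₁)²)
dx = 14 - (-6) = 20
dy = 10 - (-12) = 22
d = sqrt(20² + 22²) = sqrt(400 + 484) = sqrt(884) = 29.73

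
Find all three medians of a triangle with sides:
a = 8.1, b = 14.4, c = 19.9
Using m_x = ½√(2y² + 2z² - x²):
m_a = ½√(2·14.4² + 2·19.9² - 8.1²) = ½√1141.13 = 16.89
m_b = ½√(2·8.1² + 2·19.9² - 14.4²) = ½√715.88 = 13.38
m_c = ½√(2·8.1² + 2·14.4² - 19.9²) = ½√149.93 = 6.122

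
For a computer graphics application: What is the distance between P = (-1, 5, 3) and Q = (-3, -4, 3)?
d = √[(-2)² + (-9)² + (0)²] = √85 = 9.22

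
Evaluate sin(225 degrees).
sin(225 degrees) = -0.7071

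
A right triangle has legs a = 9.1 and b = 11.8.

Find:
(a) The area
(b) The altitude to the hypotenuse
(a) Area = ½ab = ½·9.1·11.8 = 53.69
(b) Hypotenuse c = √(9.1² + 11.8²) = √222.05 = 14.9013
    Area = ½·c·h_c  →  h_c = 2·Area/c = 2·53.69/14.9013 = 7.206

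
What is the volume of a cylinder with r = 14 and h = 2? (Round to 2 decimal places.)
Volume = pi * r² * h
Volume = pi * 14² * 2
Volume = pi * 196 * 2
Volume = pi * 392
Volume = 1231.50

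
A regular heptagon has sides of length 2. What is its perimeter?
Perimeter = number of sides * side length
Perimeter = 7 * 2
Perimeter = 14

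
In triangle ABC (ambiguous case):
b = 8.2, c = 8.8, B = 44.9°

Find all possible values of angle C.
sin(C)/c = sin(B)/b  →  sin(C) = c·sin(B)/b = 8.8·sin(44.9°)/8.2 = 0.757521
C₁ = arcsin(0.757521) = 49.25°,  C₂ = 180° - C₁ = 130.75°
Check C₂: A = 180° - 44.9° - 130.75° = 4.35° > 0 ✓
C = 49.25° or C = 130.75° (two solutions)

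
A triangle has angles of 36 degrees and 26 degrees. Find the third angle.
Sum of angles in a triangle = 180 degrees
Third angle = 180 - 36 - 26
Third angle = 118 degrees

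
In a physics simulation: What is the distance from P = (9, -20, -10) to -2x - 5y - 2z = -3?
d = |(-2)(9) + (-5)(-20) + (-2)(-10) - (-3)| / √((-2)² + (-5)² + (-2)²) = 105/√33 = 18.28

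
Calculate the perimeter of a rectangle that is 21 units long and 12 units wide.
Perimeter = 2 * (length + width)
Perimeter = 2 * (21 + 12)
Perimeter = 2 * 33
Perimeter = 66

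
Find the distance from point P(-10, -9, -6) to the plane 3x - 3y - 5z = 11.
d = |3(-10) + (-3)(-9) + (-5)(-6) - (11)| / √(3² + (-3)² + (-5)²) = 16/√43 = 2.44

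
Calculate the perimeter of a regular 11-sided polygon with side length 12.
Perimeter = number of sides * side length
Perimeter = 11 * 12
Perimeter = 132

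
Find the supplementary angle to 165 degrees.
Supplementary angles sum to 180 degrees.
Other angle = 180 - 165
Other angle = 15 degrees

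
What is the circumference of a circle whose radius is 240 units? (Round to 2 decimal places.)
Circumference = 2 * pi * r
Circumference = 2 * pi * 240
Circumference = 1507.96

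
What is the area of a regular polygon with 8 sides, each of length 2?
For a regular 8-gon with side length s = 2:
Apothem a = s / (2*tan(pi/8)) = 2 / (2*tan(pi/8)) ≈ 2.4142
Perimeter P = 8 * 2 = 16
Area = (1/2) * P * a = (1/2) * 16 * 2.4142 = 19.31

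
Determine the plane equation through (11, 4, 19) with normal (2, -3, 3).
d = n·P = (2)(11) + (-3)(4) + (3)(19) = 67
Plane: 2x - 3y + 3z = 67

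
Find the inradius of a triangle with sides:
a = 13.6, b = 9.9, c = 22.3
s = (a+b+c)/2 = (13.6+9.9+22.3)/2 = 22.9
Area = √(s(s-a)(s-b)(s-c)) = √(22.9·9.3·13·0.6) = 40.7574
r = Area/s = 40.7574/22.9 = 1.78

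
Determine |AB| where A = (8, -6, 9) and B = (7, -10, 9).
d = √[(-1)² + (-4)² + (0)²] = √17 = 4.123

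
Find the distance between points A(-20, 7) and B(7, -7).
Using the distance formula: d = sqrt((x₂-x₁)² + (y₂-y₁)²)
dx = 7 - (-20) = 27
dy = (-7) - 7 = -14
d = sqrt(27² + (-14)²) = sqrt(729 + 196) = sqrt(925) = 30.41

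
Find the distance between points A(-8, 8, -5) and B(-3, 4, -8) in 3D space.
d = √[(5)² + (-4)² + (-3)²] = √50 = 7.071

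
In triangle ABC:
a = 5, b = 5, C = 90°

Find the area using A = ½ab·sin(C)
A = ½·5·5·sin(90°) = ½·25·1.000000 = 12.5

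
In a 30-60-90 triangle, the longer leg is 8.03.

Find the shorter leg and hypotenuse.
In a 30-60-90 triangle, sides are in ratio 1 : √3 : 2.
Long leg = short leg·√3  →  short leg = 8.03/√3 = 4.636
Hypotenuse = 2·(short leg) = 2·8.03/√3 = 9.272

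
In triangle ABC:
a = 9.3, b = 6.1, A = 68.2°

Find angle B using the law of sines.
sin(B)/b = sin(A)/a
sin(B) = b·sin(A)/a = 6.1·sin(68.2°)/9.3 = 0.609007
B = arcsin(0.609007) = 37.52°  (b ≤ a, so B ≤ A and the acute solution is unique)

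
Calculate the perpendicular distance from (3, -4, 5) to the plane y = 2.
d = |0(3) + 1(-4) + 0(5) - (2)| / √(0² + 1² + 0²) = 6/√1 = 6.0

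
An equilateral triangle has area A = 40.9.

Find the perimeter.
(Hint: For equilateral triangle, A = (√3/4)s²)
A = (√3/4)s²  →  s² = 4A/√3 = 4·40.9/√3 = 94.4545
s = 9.71877
Perimeter = 3s = 29.16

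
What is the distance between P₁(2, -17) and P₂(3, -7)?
Using the distance formula: d = sqrt((x₂-x₁)² + (y₂-y₁)²)
dx = 3 - 2 = 1
dy = (-7) - (-17) = 10
d = sqrt(1² + 10²) = sqrt(1 + 100) = sqrt(101) = 10.05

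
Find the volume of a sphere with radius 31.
Volume = (4/3) * pi * r³
Volume = (4/3) * pi * 31³
Volume = (4/3) * pi * 29791
Volume = 124788.25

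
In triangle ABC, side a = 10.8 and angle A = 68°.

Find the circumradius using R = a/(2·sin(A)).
R = a/(2·sin(A)) = 10.8/(2·sin(68°))
R = 10.8/(2·0.927184) = 10.8/1.854368 = 5.824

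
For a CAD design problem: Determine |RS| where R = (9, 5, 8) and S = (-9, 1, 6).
d = √[(-18)² + (-4)² + (-2)²] = √344 = 18.55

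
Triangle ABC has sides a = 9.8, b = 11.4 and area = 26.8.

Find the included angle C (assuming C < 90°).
Area = ½ab·sin(C)  →  sin(C) = 2·Area/(ab)
sin(C) = 2·26.8/(9.8·11.4) = 0.479771
C = arcsin(0.479771) = 28.67°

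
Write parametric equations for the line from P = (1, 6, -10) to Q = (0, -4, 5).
Direction vector d = Q - P = (-1, -10, 15)
x = 1 - t, y = 6 - 10t, z = -10 + 15t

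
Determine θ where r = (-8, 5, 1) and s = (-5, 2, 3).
r·s = 53, |r|² = 90, |s|² = 38
cos θ = 53/√3420 ≈ 0.9063
θ ≈ 25.0°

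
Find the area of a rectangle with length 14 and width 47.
Area = length * width
Area = 14 * 47
Area = 658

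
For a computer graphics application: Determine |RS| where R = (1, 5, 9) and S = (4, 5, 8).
d = √[(3)² + (0)² + (-1)²] = √10 = 3.162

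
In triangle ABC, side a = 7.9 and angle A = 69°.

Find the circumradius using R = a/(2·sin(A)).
R = a/(2·sin(A)) = 7.9/(2·sin(69°))
R = 7.9/(2·0.933580) = 7.9/1.867161 = 4.231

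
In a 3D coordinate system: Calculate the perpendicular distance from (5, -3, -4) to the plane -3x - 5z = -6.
d = |(-3)(5) + 0(-3) + (-5)(-4) - (-6)| / √((-3)² + 0² + (-5)²) = 11/√34 = 1.886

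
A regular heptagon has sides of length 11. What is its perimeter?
Perimeter = number of sides * side length
Perimeter = 7 * 11
Perimeter = 77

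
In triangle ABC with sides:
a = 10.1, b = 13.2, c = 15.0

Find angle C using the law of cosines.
cos(C) = (a² + b² - c²)/(2ab)
cos(C) = (10.1² + 13.2² - 15.0²)/(2·10.1·13.2) = 51.25/266.64 = 0.192207
C = arccos(0.192207) = 78.92°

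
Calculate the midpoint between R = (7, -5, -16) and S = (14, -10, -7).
Midpoint = ((7+14)/2, (-5-10)/2, (-16-7)/2) = (10.5, -7.5, -11.5)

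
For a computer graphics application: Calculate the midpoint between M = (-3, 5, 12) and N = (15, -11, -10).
Midpoint = ((-3+15)/2, (5-11)/2, (12-10)/2) = (6, -3, 1)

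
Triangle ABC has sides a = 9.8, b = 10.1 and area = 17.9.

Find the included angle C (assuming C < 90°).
Area = ½ab·sin(C)  →  sin(C) = 2·Area/(ab)
sin(C) = 2·17.9/(9.8·10.1) = 0.361689
C = arcsin(0.361689) = 21.2°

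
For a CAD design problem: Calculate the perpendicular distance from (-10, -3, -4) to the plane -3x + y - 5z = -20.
d = |(-3)(-10) + 1(-3) + (-5)(-4) - (-20)| / √((-3)² + 1² + (-5)²) = 67/√35 = 11.33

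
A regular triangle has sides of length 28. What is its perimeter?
Perimeter = number of sides * side length
Perimeter = 3 * 28
Perimeter = 84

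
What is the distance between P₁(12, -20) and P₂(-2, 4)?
Using the distance formula: d = sqrt((x₂-x₁)² + (y₂-y₁)²)
dx = (-2) - 12 = -14
dy = 4 - (-20) = 24
d = sqrt((-14)² + 24²) = sqrt(196 + 576) = sqrt(772) = 27.78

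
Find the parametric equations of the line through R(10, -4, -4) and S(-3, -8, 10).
Direction vector d = S - R = (-13, -4, 14)
x = 10 - 13t, y = -4 - 4t, z = -4 + 14t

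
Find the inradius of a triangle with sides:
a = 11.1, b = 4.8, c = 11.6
s = (a+b+c)/2 = (11.1+4.8+11.6)/2 = 13.75
Area = √(s(s-a)(s-b)(s-c)) = √(13.75·2.65·8.95·2.15) = 26.4792
r = Area/s = 26.4792/13.75 = 1.926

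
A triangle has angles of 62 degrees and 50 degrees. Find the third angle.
Sum of angles in a triangle = 180 degrees
Third angle = 180 - 62 - 50
Third angle = 68 degrees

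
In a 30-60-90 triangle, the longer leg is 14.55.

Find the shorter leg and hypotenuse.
In a 30-60-90 triangle, sides are in ratio 1 : √3 : 2.
Long leg = short leg·√3  →  short leg = 14.55/√3 = 8.4
Hypotenuse = 2·(short leg) = 2·14.55/√3 = 16.8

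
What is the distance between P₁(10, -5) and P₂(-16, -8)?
Using the distance formula: d = sqrt((x₂-x₁)² + (y₂-y₁)²)
dx = (-16) - 10 = -26
dy = (-8) - (-5) = -3
d = sqrt((-26)² + (-3)²) = sqrt(676 + 9) = sqrt(685) = 26.17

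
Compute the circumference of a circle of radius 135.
Circumference = 2 * pi * r
Circumference = 2 * pi * 135
Circumference = 848.23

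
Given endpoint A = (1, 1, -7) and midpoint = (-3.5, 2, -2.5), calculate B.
B = (2×(-3.5) - 1, 2×2 - 1, 2×(-2.5) - (-7)) = (-8, 3, 2)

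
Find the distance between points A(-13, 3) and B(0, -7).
Using the distance formula: d = sqrt((x₂-x₁)² + (y₂-y₁)²)
dx = 0 - (-13) = 13
dy = (-7) - 3 = -10
d = sqrt(13² + (-10)²) = sqrt(169 + 100) = sqrt(269) = 16.40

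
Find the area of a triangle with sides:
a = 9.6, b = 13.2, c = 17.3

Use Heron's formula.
s = (a+b+c)/2 = (9.6+13.2+17.3)/2 = 20.05
A = √(s(s-a)(s-b)(s-c)) = √(20.05·10.45·6.85·2.75)
A = √3946.88 = 62.82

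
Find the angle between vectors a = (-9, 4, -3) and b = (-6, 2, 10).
a·b = 32, |a|² = 106, |b|² = 140
cos θ = 32/√14840 ≈ 0.2627
θ ≈ 74.77°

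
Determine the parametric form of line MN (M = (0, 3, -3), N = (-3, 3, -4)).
Direction vector d = N - M = (-3, 0, -1)
x = 0 - 3t, y = 3, z = -3 - t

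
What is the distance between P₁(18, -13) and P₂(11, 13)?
Using the distance formula: d = sqrt((x₂-x₁)² + (y₂-y₁)²)
dx = 11 - 18 = -7
dy = 13 - (-13) = 26
d = sqrt((-7)² + 26²) = sqrt(49 + 676) = sqrt(725) = 26.93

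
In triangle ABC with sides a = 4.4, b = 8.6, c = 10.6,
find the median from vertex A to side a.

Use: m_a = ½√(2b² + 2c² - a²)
m_a = ½√(2·8.6² + 2·10.6² - 4.4²)
m_a = ½√(147.92 + 224.72 - 19.36) = ½√353.28 = 9.398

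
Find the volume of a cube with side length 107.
Volume = s³
Volume = 107³
Volume = 1225043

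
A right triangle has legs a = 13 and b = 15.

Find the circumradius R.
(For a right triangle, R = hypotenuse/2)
Hypotenuse c = √(13² + 15²) = √394 = 19.8494
R = c/2 = 9.925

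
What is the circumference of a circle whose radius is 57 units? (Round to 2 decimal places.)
Circumference = 2 * pi * r
Circumference = 2 * pi * 57
Circumference = 358.14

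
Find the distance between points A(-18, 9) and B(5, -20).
Using the distance formula: d = sqrt((x₂-x₁)² + (y₂-y₁)²)
dx = 5 - (-18) = 23
dy = (-20) - 9 = -29
d = sqrt(23² + (-29)²) = sqrt(529 + 841) = sqrt(1370) = 37.01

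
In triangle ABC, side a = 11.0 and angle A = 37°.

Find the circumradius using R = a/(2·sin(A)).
R = a/(2·sin(A)) = 11.0/(2·sin(37°))
R = 11.0/(2·0.601815) = 11.0/1.203630 = 9.139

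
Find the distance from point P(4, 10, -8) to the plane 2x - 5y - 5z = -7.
d = |2(4) + (-5)(10) + (-5)(-8) - (-7)| / √(2² + (-5)² + (-5)²) = 5/√54 = 0.6804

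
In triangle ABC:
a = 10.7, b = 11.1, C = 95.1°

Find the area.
Using A = ½ab·sin(C):
A = ½·10.7·11.1·sin(95.1°) = ½·118.77·0.996041 = 59.15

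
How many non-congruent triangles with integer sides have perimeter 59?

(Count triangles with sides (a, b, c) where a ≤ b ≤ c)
With a ≤ b ≤ c and a + b + c = 59, the triangle inequality a + b > c gives c < 59/2, so c ≤ 29.
Iterate a from 1 to ⌊p/3⌋ = 19; for each a, b ranges from a to ⌊(p−a)/2⌋ with c = p − a − b, keeping only c ≥ b.
Triples: (1, 29, 29), (2, 28, 29), (3, 27, 29), …
Count = 80 triangles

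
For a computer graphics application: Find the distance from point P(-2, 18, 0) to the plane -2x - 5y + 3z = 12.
d = |(-2)(-2) + (-5)(18) + 3(0) - (12)| / √((-2)² + (-5)² + 3²) = 98/√38 = 15.9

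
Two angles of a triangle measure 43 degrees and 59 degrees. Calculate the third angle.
Sum of angles in a triangle = 180 degrees
Third angle = 180 - 43 - 59
Third angle = 78 degrees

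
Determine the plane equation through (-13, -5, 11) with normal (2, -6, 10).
d = n·P = (2)(-13) + (-6)(-5) + (10)(11) = 114
Plane: 2x - 6y + 10z = 114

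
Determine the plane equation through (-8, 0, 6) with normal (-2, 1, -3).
d = n·P = (-2)(-8) + (1)(0) + (-3)(6) = -2
Plane: -2x + y - 3z = -2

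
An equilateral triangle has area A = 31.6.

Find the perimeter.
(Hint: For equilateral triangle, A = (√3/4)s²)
A = (√3/4)s²  →  s² = 4A/√3 = 4·31.6/√3 = 72.9771
s = 8.54266
Perimeter = 3s = 25.63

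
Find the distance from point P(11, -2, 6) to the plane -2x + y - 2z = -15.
d = |(-2)(11) + 1(-2) + (-2)(6) - (-15)| / √((-2)² + 1² + (-2)²) = 21/√9 = 7.0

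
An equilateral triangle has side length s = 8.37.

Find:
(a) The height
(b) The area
(a) Height h = s·√3/2 = 8.37·√3/2 = 7.249
(b) Area = (√3/4)·s² = (√3/4)·8.37² = (√3/4)·70.0569 = 30.34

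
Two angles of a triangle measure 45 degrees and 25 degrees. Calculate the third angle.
Sum of angles in a triangle = 180 degrees
Third angle = 180 - 45 - 25
Third angle = 110 degrees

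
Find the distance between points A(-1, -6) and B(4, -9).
Using the distance formula: d = sqrt((x₂-x₁)² + (y₂-y₁)²)
dx = 4 - (-1) = 5
dy = (-9) - (-6) = -3
d = sqrt(5² + (-3)²) = sqrt(25 + 9) = sqrt(34) = 5.83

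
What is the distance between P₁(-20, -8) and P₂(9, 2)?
Using the distance formula: d = sqrt((x₂-x₁)² + (y₂-y₁)²)
dx = 9 - (-20) = 29
dy = 2 - (-8) = 10
d = sqrt(29² + 10²) = sqrt(841 + 100) = sqrt(941) = 30.68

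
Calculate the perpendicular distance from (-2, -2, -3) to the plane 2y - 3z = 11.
d = |0(-2) + 2(-2) + (-3)(-3) - (11)| / √(0² + 2² + (-3)²) = 6/√13 = 1.664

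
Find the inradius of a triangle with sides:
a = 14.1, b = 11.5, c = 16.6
s = (a+b+c)/2 = (14.1+11.5+16.6)/2 = 21.1
Area = √(s(s-a)(s-b)(s-c)) = √(21.1·7·9.6·4.5) = 79.8789
r = Area/s = 79.8789/21.1 = 3.786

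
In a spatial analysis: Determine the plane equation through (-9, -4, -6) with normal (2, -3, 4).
d = n·P = (2)(-9) + (-3)(-4) + (4)(-6) = -30
Plane: 2x - 3y + 4z = -30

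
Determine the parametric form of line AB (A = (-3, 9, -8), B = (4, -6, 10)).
Direction vector d = B - A = (7, -15, 18)
x = -3 + 7t, y = 9 - 15t, z = -8 + 18t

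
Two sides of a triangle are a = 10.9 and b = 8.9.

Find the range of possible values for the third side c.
By the triangle inequality: |a - b| < c < a + b
|10.9 - 8.9| < c < 10.9 + 8.9
2 < c < 19.8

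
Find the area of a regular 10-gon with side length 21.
For a regular 10-gon with side length s = 21:
Apothem a = s / (2*tan(pi/10)) = 21 / (2*tan(pi/10)) ≈ 32.3157
Perimeter P = 10 * 21 = 210
Area = (1/2) * P * a = (1/2) * 210 * 32.3157 = 3393.15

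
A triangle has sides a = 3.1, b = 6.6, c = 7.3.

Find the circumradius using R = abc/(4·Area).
s = (a+b+c)/2 = 8.5
Area = √(s(s-a)(s-b)(s-c)) = √(8.5·5.4·1.9·1.2) = 10.23
R = abc/(4·Area) = (3.1·6.6·7.3)/(4·10.23) = 149.358/40.92 = 3.65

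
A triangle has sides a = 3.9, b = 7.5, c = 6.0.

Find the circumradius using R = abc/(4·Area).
s = (a+b+c)/2 = 8.7
Area = √(s(s-a)(s-b)(s-c)) = √(8.7·4.8·1.2·2.7) = 11.632
R = abc/(4·Area) = (3.9·7.5·6.0)/(4·11.632) = 175.5/46.528 = 3.772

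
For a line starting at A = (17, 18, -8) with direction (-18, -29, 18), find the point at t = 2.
P(2) = (17 + (-18)(2), 18 + (-29)(2), -8 + 18(2)) = (-19, -40, 28)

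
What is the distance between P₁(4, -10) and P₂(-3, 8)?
Using the distance formula: d = sqrt((x₂-x₁)² + (y₂-y₁)²)
dx = (-3) - 4 = -7
dy = 8 - (-10) = 18
d = sqrt((-7)² + 18²) = sqrt(49 + 324) = sqrt(373) = 19.31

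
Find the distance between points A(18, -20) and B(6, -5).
Using the distance formula: d = sqrt((x₂-x₁)² + (y₂-y₁)²)
dx = 6 - 18 = -12
dy = (-5) - (-20) = 15
d = sqrt((-12)² + 15²) = sqrt(144 + 225) = sqrt(369) = 19.21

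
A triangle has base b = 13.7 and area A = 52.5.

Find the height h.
A = ½bh  →  h = 2A/b
h = 2·52.5/13.7 = 7.664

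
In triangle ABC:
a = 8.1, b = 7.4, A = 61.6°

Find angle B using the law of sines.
sin(B)/b = sin(A)/a
sin(B) = b·sin(A)/a = 7.4·sin(61.6°)/8.1 = 0.803630
B = arcsin(0.803630) = 53.48°  (b ≤ a, so B ≤ A and the acute solution is unique)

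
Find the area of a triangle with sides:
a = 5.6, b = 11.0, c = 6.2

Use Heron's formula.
s = (a+b+c)/2 = (5.6+11.0+6.2)/2 = 11.4
A = √(s(s-a)(s-b)(s-c)) = √(11.4·5.8·0.4·5.2)
A = √137.53 = 11.73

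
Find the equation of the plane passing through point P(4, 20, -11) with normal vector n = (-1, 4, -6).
d = n·P = (-1)(4) + (4)(20) + (-6)(-11) = 142
Plane: -x + 4y - 6z = 142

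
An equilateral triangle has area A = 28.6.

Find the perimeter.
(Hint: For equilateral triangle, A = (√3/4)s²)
A = (√3/4)s²  →  s² = 4A/√3 = 4·28.6/√3 = 66.0489
s = 8.12705
Perimeter = 3s = 24.38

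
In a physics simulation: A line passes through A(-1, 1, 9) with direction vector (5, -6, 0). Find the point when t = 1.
P(1) = (-1 + 5(1), 1 + (-6)(1), 9 + 0(1)) = (4, -5, 9)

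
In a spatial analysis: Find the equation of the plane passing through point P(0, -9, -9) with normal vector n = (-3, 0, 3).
d = n·P = (-3)(0) + (0)(-9) + (3)(-9) = -27
Plane: -3x + 3z = -27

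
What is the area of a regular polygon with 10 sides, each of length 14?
For a regular 10-gon with side length s = 14:
Apothem a = s / (2*tan(pi/10)) = 14 / (2*tan(pi/10)) ≈ 21.54378
Perimeter P = 10 * 14 = 140
Area = (1/2) * P * a = (1/2) * 140 * 21.54378 = 1508.06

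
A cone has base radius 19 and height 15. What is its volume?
Volume = (1/3) * pi * r² * h
Volume = (1/3) * pi * 19² * 15
Volume = (1/3) * pi * 361 * 15
Volume = (1/3) * pi * 5415
Volume = 5670.57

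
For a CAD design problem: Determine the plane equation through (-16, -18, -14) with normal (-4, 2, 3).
d = n·P = (-4)(-16) + (2)(-18) + (3)(-14) = -14
Plane: -4x + 2y + 3z = -14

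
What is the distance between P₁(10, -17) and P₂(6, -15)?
Using the distance formula: d = sqrt((x₂-x₁)² + (y₂-y₁)²)
dx = 6 - 10 = -4
dy = (-15) - (-17) = 2
d = sqrt((-4)² + 2²) = sqrt(16 + 4) = sqrt(20) = 4.47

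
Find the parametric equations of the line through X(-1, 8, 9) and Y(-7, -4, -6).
Direction vector d = Y - X = (-6, -12, -15)
x = -1 - 6t, y = 8 - 12t, z = 9 - 15t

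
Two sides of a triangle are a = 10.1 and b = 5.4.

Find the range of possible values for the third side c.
By the triangle inequality: |a - b| < c < a + b
|10.1 - 5.4| < c < 10.1 + 5.4
4.7 < c < 15.5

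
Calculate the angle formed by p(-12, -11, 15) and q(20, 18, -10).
p·q = -588, |p|² = 490, |q|² = 824
cos θ = -588/√403760 ≈ -0.9254
θ ≈ 157.7°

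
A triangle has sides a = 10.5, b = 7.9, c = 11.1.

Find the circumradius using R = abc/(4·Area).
s = (a+b+c)/2 = 14.75
Area = √(s(s-a)(s-b)(s-c)) = √(14.75·4.25·6.85·3.65) = 39.5897
R = abc/(4·Area) = (10.5·7.9·11.1)/(4·39.5897) = 920.745/158.3588 = 5.814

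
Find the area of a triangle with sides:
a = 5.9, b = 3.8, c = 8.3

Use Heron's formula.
s = (a+b+c)/2 = (5.9+3.8+8.3)/2 = 9
A = √(s(s-a)(s-b)(s-c)) = √(9·3.1·5.2·0.7)
A = √101.556 = 10.08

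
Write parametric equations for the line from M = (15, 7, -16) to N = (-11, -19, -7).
Direction vector d = N - M = (-26, -26, 9)
x = 15 - 26t, y = 7 - 26t, z = -16 + 9t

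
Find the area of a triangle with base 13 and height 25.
Area = (1/2) * base * height
Area = (1/2) * 13 * 25
Area = 162.50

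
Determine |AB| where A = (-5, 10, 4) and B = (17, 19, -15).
d = √[(22)² + (9)² + (-19)²] = √926 = 30.43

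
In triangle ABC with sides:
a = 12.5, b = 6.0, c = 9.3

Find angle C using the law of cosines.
cos(C) = (a² + b² - c²)/(2ab)
cos(C) = (12.5² + 6.0² - 9.3²)/(2·12.5·6.0) = 105.76/150 = 0.705067
C = arccos(0.705067) = 45.17°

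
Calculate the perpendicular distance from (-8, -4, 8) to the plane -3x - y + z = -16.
d = |(-3)(-8) + (-1)(-4) + 1(8) - (-16)| / √((-3)² + (-1)² + 1²) = 52/√11 = 15.68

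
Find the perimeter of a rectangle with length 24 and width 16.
Perimeter = 2 * (length + width)
Perimeter = 2 * (24 + 16)
Perimeter = 2 * 40
Perimeter = 80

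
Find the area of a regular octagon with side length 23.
For a regular 8-gon with side length s = 23:
Apothem a = s / (2*tan(pi/8)) = 23 / (2*tan(pi/8)) ≈ 27.7635
Perimeter P = 8 * 23 = 184
Area = (1/2) * P * a = (1/2) * 184 * 27.7635 = 2554.24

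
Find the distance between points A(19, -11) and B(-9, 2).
Using the distance formula: d = sqrt((x₂-x₁)² + (y₂-y₁)²)
dx = (-9) - 19 = -28
dy = 2 - (-11) = 13
d = sqrt((-28)² + 13²) = sqrt(784 + 169) = sqrt(953) = 30.87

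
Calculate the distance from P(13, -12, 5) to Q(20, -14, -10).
d = √[(7)² + (-2)² + (-15)²] = √278 = 16.67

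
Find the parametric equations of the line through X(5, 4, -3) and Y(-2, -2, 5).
Direction vector d = Y - X = (-7, -6, 8)
x = 5 - 7t, y = 4 - 6t, z = -3 + 8t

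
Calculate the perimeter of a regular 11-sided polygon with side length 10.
Perimeter = number of sides * side length
Perimeter = 11 * 10
Perimeter = 110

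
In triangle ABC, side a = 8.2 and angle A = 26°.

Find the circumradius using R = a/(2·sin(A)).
R = a/(2·sin(A)) = 8.2/(2·sin(26°))
R = 8.2/(2·0.438371) = 8.2/0.876742 = 9.353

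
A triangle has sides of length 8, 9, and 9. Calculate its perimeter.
Perimeter = sum of all sides
Perimeter = 8 + 9 + 9
Perimeter = 26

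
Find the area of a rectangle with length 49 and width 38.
Area = length * width
Area = 49 * 38
Area = 1862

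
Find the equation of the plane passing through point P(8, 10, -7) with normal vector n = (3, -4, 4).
d = n·P = (3)(8) + (-4)(10) + (4)(-7) = -44
Plane: 3x - 4y + 4z = -44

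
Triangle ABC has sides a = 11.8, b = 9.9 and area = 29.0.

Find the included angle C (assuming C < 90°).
Area = ½ab·sin(C)  →  sin(C) = 2·Area/(ab)
sin(C) = 2·29.0/(11.8·9.9) = 0.496490
C = arcsin(0.496490) = 29.77°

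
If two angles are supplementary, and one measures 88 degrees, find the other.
Supplementary angles sum to 180 degrees.
Other angle = 180 - 88
Other angle = 92 degrees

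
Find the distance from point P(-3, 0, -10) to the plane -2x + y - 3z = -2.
d = |(-2)(-3) + 1(0) + (-3)(-10) - (-2)| / √((-2)² + 1² + (-3)²) = 38/√14 = 10.16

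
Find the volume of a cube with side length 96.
Volume = s³
Volume = 96³
Volume = 884736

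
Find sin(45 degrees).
sin(45 degrees) = sqrt(2)/2
Decimal approximation: 0.7071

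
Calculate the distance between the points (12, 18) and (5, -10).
Using the distance formula: d = sqrt((x₂-x₁)² + (y₂-y₁)²)
dx = 5 - 12 = -7
dy = (-10) - 18 = -28
d = sqrt((-7)² + (-28)²) = sqrt(49 + 784) = sqrt(833) = 28.86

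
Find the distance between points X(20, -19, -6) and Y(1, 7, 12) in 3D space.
d = √[(-19)² + (26)² + (18)²] = √1361 = 36.89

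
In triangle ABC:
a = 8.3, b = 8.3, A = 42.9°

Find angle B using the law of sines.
sin(B)/b = sin(A)/a
sin(B) = b·sin(A)/a = 8.3·sin(42.9°)/8.3 = 0.680721
B = arcsin(0.680721) = 42.9°  (b ≤ a, so B ≤ A and the acute solution is unique)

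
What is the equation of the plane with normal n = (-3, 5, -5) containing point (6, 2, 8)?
d = n·P = (-3)(6) + (5)(2) + (-5)(8) = -48
Plane: -3x + 5y - 5z = -48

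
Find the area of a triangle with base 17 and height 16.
Area = (1/2) * base * height
Area = (1/2) * 17 * 16
Area = 136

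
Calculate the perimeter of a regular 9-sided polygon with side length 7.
Perimeter = number of sides * side length
Perimeter = 9 * 7
Perimeter = 63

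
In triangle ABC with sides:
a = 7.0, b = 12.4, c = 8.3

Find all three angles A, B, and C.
By the law of cosines:
cos(A) = (b² + c² - a²)/(2bc) = 0.843616  →  A = 32.48°
cos(B) = (a² + c² - b²)/(2ac) = -0.308692  →  B = 108°
cos(C) = (a² + b² - c²)/(2ab) = 0.771141  →  C = 39.54°
Check: A + B + C = 180.0° ✓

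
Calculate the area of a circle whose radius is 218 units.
Area = pi * r²
Area = pi * 218²
Area = pi * 47524
Area = 149301.05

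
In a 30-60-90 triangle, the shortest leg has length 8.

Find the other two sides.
Long leg = 8√3 = 13.86, Hypotenuse = 16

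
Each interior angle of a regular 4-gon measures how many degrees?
Interior angle of a regular n-gon = (n-2)*180/n
Interior angle = (4-2)*180/4
Interior angle = 2*180/4
Interior angle = 360/4
Interior angle = 90 degrees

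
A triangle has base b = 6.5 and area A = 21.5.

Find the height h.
A = ½bh  →  h = 2A/b
h = 2·21.5/6.5 = 6.615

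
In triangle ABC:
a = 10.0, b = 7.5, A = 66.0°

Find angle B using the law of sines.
sin(B)/b = sin(A)/a
sin(B) = b·sin(A)/a = 7.5·sin(66.0°)/10.0 = 0.685159
B = arcsin(0.685159) = 43.25°  (b ≤ a, so B ≤ A and the acute solution is unique)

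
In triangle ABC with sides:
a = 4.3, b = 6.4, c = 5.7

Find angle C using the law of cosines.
cos(C) = (a² + b² - c²)/(2ab)
cos(C) = (4.3² + 6.4² - 5.7²)/(2·4.3·6.4) = 26.96/55.04 = 0.489826
C = arccos(0.489826) = 60.67°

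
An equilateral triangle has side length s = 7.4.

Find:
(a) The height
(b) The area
(a) Height h = s·√3/2 = 7.4·√3/2 = 6.409
(b) Area = (√3/4)·s² = (√3/4)·7.4² = (√3/4)·54.76 = 23.71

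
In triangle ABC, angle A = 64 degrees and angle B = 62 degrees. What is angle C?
Sum of angles in a triangle = 180 degrees
Third angle = 180 - 64 - 62
Third angle = 54 degrees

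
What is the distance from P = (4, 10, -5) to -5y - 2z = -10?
d = |0(4) + (-5)(10) + (-2)(-5) - (-10)| / √(0² + (-5)² + (-2)²) = 30/√29 = 5.571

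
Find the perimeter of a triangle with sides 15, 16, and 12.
Perimeter = sum of all sides
Perimeter = 15 + 16 + 12
Perimeter = 43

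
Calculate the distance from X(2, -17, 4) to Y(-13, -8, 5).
d = √[(-15)² + (9)² + (1)²] = √307 = 17.52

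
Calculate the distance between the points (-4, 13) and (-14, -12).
Using the distance formula: d = sqrt((x₂-x₁)² + (y₂-y₁)²)
dx = (-14) - (-4) = -10
dy = (-12) - 13 = -25
d = sqrt((-10)² + (-25)²) = sqrt(100 + 625) = sqrt(725) = 26.93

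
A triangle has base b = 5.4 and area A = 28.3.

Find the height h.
A = ½bh  →  h = 2A/b
h = 2·28.3/5.4 = 10.48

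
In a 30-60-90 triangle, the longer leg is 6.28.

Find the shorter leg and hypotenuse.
In a 30-60-90 triangle, sides are in ratio 1 : √3 : 2.
Long leg = short leg·√3  →  short leg = 6.28/√3 = 3.626
Hypotenuse = 2·(short leg) = 2·6.28/√3 = 7.252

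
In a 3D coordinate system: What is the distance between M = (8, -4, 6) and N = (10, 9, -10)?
d = √[(2)² + (13)² + (-16)²] = √429 = 20.71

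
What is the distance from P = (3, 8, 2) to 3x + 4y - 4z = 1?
d = |3(3) + 4(8) + (-4)(2) - (1)| / √(3² + 4² + (-4)²) = 32/√41 = 4.998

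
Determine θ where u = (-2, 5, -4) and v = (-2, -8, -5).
u·v = -16, |u|² = 45, |v|² = 93
cos θ = -16/√4185 ≈ -0.2473
θ ≈ 104.3°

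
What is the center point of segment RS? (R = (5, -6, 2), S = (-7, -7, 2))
Midpoint = ((5-7)/2, (-6-7)/2, (2+2)/2) = (-1, -6.5, 2)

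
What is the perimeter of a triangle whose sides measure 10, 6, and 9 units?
Perimeter = sum of all sides
Perimeter = 10 + 6 + 9
Perimeter = 25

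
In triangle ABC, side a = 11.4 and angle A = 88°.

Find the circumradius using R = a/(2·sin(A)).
R = a/(2·sin(A)) = 11.4/(2·sin(88°))
R = 11.4/(2·0.999391) = 11.4/1.998782 = 5.703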